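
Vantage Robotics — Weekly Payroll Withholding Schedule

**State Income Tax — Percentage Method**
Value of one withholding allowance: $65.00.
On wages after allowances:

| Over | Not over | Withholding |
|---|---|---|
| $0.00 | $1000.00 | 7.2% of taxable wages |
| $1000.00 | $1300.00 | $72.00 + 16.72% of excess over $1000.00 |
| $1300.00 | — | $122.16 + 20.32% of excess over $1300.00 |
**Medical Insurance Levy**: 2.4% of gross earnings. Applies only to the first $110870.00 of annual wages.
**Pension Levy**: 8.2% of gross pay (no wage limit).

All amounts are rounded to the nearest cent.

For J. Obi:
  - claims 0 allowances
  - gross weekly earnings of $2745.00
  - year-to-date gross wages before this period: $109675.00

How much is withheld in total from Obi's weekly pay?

State Income Tax: taxable = $2745.00
  $122.16 + 20.32% × ($2745.00 − $1300.00) = $122.16 + 20.32% × $1445.00 = $415.78
Medical Insurance Levy: cap $110870.00 − YTD $109675.00 = $1195.00 subject; 2.4% × $1195.00 = $28.68
Pension Levy: 8.2% × $2745.00 = $225.09
Total: $415.78 + $28.68 + $225.09 = $669.55

$669.55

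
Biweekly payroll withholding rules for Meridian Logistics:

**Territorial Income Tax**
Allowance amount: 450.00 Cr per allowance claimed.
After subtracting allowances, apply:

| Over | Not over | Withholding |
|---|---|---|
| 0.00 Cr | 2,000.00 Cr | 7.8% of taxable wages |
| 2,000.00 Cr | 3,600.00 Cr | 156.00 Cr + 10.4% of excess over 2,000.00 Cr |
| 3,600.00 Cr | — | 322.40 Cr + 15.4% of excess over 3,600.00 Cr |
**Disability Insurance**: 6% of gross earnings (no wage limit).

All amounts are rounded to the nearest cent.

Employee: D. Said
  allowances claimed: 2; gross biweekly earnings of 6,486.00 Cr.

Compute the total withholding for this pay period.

Territorial Income Tax: taxable = 6,486.00 Cr − 2×450.00 Cr = 5,586.00 Cr
  322.40 Cr + 15.4% × (5,586.00 Cr − 3,600.00 Cr) = 322.40 Cr + 15.4% × 1,986.00 Cr = 628.24 Cr
Disability Insurance: 6% × 6,486.00 Cr = 389.16 Cr
Total: 628.24 Cr + 389.16 Cr = 1,017.40 Cr

1,017.40 Cr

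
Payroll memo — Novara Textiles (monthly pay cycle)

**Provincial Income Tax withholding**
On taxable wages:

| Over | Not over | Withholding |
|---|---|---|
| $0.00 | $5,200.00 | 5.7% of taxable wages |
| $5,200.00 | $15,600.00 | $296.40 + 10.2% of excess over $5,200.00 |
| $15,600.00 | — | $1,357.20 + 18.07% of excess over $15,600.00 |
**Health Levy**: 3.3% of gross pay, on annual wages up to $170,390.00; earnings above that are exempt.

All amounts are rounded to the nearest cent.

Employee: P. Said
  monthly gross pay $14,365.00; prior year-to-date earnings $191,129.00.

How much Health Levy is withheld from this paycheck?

Health Levy: YTD $191,129.00 ≥ cap $170,390.00 → $0.00

$0.00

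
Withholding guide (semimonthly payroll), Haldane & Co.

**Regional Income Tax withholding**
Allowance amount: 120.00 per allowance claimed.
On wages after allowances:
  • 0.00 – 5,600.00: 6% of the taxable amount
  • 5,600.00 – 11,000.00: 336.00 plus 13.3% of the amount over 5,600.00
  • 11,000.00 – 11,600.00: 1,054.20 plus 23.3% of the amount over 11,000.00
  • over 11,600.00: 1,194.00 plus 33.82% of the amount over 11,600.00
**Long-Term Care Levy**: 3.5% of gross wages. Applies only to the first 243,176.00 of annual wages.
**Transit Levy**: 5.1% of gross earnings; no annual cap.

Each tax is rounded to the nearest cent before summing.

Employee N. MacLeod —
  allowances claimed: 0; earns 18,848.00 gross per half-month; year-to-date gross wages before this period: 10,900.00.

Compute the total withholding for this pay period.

5,266.20

Regional Income Tax: taxable = 18,848.00
  1,194.00 + 33.82% × (18,848.00 − 11,600.00) = 1,194.00 + 33.82% × 7,248.00 = 3,645.27
Long-Term Care Levy: 3.5% × 18,848.00 = 659.68
Transit Levy: 5.1% × 18,848.00 = 961.25
Total: 3,645.27 + 659.68 + 961.25 = 5,266.20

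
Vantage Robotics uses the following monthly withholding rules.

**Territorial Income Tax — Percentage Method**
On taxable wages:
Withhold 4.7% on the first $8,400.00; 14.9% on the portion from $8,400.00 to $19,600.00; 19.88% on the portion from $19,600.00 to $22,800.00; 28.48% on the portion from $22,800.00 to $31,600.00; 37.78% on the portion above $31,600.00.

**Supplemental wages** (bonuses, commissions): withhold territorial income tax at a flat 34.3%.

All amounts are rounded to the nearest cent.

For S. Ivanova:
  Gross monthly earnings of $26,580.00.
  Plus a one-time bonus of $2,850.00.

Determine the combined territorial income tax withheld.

Territorial Income Tax: taxable = $26,580.00
  $2,699.76 + 28.48% × ($26,580.00 − $22,800.00) = $2,699.76 + 28.48% × $3,780.00 = $3,776.30
Supplemental (34.3% flat on bonus): 34.3% × $2,850.00 = $977.55
Total territorial income tax: $3,776.30 + $977.55 = $4,753.85

$4,753.85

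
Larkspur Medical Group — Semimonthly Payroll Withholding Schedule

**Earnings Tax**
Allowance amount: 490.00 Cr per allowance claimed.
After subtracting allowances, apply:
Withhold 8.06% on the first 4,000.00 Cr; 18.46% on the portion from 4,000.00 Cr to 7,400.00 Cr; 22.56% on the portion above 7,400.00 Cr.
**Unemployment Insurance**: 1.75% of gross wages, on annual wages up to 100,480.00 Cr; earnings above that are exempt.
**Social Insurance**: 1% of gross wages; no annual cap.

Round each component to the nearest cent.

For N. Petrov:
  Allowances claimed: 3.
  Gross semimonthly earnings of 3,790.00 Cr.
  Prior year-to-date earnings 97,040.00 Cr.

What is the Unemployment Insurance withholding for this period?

60.20 Cr

Unemployment Insurance: cap 100,480.00 Cr − YTD 97,040.00 Cr = 3,440.00 Cr subject; 1.75% × 3,440.00 Cr = 60.20 Cr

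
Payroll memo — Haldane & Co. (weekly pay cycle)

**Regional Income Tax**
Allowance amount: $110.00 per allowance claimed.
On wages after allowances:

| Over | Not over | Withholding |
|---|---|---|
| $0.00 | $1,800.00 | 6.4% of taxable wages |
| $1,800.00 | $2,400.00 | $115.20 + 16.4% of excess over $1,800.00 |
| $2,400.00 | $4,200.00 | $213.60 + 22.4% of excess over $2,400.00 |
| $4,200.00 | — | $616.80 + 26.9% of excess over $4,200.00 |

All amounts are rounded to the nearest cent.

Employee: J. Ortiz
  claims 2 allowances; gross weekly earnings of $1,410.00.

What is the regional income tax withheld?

$76.16

Regional Income Tax: taxable = $1,410.00 − 2×$110.00 = $1,190.00
  6.4% × $1,190.00 = $76.16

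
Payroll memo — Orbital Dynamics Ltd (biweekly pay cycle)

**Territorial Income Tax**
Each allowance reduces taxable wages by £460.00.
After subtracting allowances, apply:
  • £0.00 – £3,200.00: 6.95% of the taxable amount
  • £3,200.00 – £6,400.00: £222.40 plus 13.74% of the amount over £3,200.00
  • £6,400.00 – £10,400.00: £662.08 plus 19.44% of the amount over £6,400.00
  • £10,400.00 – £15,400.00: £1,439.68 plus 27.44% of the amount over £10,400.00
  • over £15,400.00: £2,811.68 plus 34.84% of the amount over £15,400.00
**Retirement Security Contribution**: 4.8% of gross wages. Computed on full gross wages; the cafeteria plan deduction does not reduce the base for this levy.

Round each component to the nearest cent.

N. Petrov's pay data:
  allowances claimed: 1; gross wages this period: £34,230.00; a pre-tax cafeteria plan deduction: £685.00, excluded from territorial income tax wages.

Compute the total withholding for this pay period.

Territorial Income Tax: taxable = £34,230.00 − £685.00 − 1×£460.00 = £33,085.00
  £2,811.68 + 34.84% × (£33,085.00 − £15,400.00) = £2,811.68 + 34.84% × £17,685.00 = £8,973.13
Retirement Security Contribution: 4.8% × £34,230.00 = £1,643.04
Total: £8,973.13 + £1,643.04 = £10,616.17

£10,616.17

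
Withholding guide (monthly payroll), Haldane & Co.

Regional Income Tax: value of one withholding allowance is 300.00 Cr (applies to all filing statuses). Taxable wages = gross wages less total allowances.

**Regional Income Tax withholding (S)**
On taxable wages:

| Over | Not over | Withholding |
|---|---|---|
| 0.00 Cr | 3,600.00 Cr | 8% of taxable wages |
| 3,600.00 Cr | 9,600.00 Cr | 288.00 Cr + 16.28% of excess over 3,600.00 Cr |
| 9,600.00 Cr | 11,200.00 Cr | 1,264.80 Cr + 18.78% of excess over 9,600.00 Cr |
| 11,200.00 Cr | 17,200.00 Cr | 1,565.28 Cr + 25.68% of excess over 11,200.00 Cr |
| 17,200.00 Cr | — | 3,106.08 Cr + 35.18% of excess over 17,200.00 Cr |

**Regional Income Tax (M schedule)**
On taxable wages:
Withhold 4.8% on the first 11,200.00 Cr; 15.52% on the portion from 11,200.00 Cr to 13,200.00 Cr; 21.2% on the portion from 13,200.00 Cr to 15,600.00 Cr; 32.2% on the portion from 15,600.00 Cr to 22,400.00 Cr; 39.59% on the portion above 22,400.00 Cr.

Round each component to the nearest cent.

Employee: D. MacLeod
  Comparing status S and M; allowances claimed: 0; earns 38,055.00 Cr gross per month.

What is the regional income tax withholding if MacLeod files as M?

9,744.21 Cr

Regional Income Tax (M): taxable = 38,055.00 Cr
  3,546.40 Cr + 39.59% × (38,055.00 Cr − 22,400.00 Cr) = 3,546.40 Cr + 39.59% × 15,655.00 Cr = 9,744.21 Cr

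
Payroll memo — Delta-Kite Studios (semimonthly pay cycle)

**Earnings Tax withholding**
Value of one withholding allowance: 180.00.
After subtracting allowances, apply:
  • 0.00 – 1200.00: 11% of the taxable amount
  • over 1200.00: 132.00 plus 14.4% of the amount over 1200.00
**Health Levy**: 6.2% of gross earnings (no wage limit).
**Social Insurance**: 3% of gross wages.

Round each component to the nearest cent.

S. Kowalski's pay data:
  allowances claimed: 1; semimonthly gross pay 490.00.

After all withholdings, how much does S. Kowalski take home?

410.82

Earnings Tax: taxable = 490.00 − 1×180.00 = 310.00
  11% × 310.00 = 34.10
Health Levy: 6.2% × 490.00 = 30.38
Social Insurance: 3% × 490.00 = 14.70
Total withheld: 34.10 + 30.38 + 14.70 = 79.18
Net pay: 490.00 − 79.18 = 410.82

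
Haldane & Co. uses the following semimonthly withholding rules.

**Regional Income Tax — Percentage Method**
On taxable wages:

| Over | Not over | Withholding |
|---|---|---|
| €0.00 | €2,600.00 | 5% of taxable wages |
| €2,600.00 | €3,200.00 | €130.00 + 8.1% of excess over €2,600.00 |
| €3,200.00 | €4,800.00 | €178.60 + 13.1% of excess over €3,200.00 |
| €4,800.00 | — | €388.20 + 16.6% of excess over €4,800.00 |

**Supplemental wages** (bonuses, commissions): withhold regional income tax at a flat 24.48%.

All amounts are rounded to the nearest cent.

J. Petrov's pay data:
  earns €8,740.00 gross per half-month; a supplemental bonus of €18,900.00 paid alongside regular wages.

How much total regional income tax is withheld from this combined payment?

Regional Income Tax: taxable = €8,740.00
  €388.20 + 16.6% × (€8,740.00 − €4,800.00) = €388.20 + 16.6% × €3,940.00 = €1,042.24
Supplemental (24.48% flat on bonus): 24.48% × €18,900.00 = €4,626.72
Total regional income tax: €1,042.24 + €4,626.72 = €5,668.96

€5,668.96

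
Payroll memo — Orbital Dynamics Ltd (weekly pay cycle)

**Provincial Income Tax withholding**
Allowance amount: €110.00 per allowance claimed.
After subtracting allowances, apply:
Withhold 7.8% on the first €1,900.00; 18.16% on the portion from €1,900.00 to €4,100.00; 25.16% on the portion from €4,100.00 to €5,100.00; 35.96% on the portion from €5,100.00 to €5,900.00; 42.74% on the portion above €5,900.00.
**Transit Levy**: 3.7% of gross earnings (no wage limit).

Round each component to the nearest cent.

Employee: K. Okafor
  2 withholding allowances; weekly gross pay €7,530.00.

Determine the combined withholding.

Provincial Income Tax: taxable = €7,530.00 − 2×€110.00 = €7,310.00
  €1,087.00 + 42.74% × (€7,310.00 − €5,900.00) = €1,087.00 + 42.74% × €1,410.00 = €1,689.63
Transit Levy: 3.7% × €7,530.00 = €278.61
Total: €1,689.63 + €278.61 = €1,968.24

€1,968.24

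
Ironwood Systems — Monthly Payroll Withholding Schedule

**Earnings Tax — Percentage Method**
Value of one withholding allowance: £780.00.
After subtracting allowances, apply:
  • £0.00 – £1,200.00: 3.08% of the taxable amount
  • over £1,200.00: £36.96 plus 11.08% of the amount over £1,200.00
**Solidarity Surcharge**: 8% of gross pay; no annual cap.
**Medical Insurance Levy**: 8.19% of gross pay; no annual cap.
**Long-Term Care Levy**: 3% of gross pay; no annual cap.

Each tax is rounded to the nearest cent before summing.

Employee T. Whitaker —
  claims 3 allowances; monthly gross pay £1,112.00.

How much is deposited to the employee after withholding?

£898.61

Earnings Tax: taxable = £1,112.00 − 3×£780.00 = £-1,228.00
  Taxable ≤ 0 → £0.00
Solidarity Surcharge: 8% × £1,112.00 = £88.96
Medical Insurance Levy: 8.19% × £1,112.00 = £91.07
Long-Term Care Levy: 3% × £1,112.00 = £33.36
Total withheld: £0.00 + £88.96 + £91.07 + £33.36 = £213.39
Net pay: £1,112.00 − £213.39 = £898.61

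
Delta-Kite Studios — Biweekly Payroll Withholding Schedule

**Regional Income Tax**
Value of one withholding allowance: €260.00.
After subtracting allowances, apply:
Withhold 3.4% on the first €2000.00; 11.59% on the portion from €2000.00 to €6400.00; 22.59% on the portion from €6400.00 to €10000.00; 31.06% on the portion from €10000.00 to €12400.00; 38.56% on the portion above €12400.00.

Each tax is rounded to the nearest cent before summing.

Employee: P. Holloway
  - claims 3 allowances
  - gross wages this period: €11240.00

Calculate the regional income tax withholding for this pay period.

Regional Income Tax: taxable = €11240.00 − 3×€260.00 = €10460.00
  €1391.20 + 31.06% × (€10460.00 − €10000.00) = €1391.20 + 31.06% × €460.00 = €1534.08

€1534.08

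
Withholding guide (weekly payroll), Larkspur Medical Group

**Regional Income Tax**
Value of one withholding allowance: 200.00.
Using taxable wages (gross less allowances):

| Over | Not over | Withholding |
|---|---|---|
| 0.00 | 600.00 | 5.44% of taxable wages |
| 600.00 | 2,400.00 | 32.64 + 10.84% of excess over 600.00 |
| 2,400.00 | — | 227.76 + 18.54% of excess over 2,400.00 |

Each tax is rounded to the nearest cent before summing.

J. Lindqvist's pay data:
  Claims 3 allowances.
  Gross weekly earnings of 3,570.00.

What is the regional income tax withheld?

Regional Income Tax: taxable = 3,570.00 − 3×200.00 = 2,970.00
  227.76 + 18.54% × (2,970.00 − 2,400.00) = 227.76 + 18.54% × 570.00 = 333.44

333.44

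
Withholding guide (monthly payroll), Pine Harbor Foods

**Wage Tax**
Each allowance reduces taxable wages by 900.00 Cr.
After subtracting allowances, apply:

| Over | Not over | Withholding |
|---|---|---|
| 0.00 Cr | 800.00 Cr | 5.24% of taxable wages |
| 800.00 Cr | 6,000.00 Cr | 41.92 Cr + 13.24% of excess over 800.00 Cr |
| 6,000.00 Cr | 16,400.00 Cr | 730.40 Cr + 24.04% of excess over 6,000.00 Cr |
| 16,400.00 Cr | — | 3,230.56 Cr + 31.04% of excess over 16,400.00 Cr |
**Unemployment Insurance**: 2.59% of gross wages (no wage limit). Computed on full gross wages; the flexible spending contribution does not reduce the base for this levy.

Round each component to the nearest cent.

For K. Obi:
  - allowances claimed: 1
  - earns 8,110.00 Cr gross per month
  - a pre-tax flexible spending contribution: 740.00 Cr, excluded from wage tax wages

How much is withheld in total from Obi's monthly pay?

Wage Tax: taxable = 8,110.00 Cr − 740.00 Cr − 1×900.00 Cr = 6,470.00 Cr
  730.40 Cr + 24.04% × (6,470.00 Cr − 6,000.00 Cr) = 730.40 Cr + 24.04% × 470.00 Cr = 843.39 Cr
Unemployment Insurance: 2.59% × 8,110.00 Cr = 210.05 Cr
Total: 843.39 Cr + 210.05 Cr = 1,053.44 Cr

1,053.44 Cr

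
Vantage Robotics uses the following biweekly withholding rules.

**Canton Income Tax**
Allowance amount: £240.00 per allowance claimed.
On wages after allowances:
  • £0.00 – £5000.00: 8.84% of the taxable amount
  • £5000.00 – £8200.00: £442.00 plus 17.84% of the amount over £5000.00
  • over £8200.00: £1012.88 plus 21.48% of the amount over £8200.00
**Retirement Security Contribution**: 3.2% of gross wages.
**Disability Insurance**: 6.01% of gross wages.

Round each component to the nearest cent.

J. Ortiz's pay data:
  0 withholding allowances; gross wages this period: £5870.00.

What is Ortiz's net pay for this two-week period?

£4732.16

Canton Income Tax: taxable = £5870.00
  £442.00 + 17.84% × (£5870.00 − £5000.00) = £442.00 + 17.84% × £870.00 = £597.21
Retirement Security Contribution: 3.2% × £5870.00 = £187.84
Disability Insurance: 6.01% × £5870.00 = £352.79
Total withheld: £597.21 + £187.84 + £352.79 = £1137.84
Net pay: £5870.00 − £1137.84 = £4732.16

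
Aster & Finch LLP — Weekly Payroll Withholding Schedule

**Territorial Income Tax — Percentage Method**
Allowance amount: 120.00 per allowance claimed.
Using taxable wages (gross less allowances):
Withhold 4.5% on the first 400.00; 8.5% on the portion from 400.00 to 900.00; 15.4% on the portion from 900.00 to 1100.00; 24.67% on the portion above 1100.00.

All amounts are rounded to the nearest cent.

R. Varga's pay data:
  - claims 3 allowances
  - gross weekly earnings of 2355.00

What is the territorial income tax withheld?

312.10

Territorial Income Tax: taxable = 2355.00 − 3×120.00 = 1995.00
  91.30 + 24.67% × (1995.00 − 1100.00) = 91.30 + 24.67% × 895.00 = 312.10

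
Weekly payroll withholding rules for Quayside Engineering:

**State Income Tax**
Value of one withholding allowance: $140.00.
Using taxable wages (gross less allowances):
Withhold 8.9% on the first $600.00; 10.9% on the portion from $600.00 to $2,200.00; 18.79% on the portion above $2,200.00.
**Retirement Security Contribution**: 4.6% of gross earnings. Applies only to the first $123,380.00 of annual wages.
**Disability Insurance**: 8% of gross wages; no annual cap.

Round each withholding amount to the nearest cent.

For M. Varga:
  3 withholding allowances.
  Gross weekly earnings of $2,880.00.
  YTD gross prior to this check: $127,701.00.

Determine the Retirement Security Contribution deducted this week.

$0.00

Retirement Security Contribution: YTD $127,701.00 ≥ cap $123,380.00 → $0.00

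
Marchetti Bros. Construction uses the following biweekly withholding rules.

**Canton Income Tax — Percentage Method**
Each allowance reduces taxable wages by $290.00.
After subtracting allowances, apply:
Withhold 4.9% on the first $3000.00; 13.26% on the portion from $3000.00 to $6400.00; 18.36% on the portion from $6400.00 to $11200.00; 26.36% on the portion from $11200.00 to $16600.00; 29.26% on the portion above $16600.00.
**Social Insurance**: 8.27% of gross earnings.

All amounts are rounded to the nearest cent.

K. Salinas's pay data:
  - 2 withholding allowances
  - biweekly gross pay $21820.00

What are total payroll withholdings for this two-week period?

$6064.73

Canton Income Tax: taxable = $21820.00 − 2×$290.00 = $21240.00
  $2902.56 + 29.26% × ($21240.00 − $16600.00) = $2902.56 + 29.26% × $4640.00 = $4260.22
Social Insurance: 8.27% × $21820.00 = $1804.51
Total: $4260.22 + $1804.51 = $6064.73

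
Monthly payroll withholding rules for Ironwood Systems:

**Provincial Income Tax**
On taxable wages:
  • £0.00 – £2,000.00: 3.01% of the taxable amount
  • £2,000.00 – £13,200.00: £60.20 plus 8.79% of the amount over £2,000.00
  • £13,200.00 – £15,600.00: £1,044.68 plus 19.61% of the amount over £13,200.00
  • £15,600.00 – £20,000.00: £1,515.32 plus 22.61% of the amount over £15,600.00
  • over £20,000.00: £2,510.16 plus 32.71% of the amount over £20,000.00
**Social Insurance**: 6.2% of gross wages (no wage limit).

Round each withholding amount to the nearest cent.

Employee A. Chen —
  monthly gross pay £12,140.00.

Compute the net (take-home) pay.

Provincial Income Tax: taxable = £12,140.00
  £60.20 + 8.79% × (£12,140.00 − £2,000.00) = £60.20 + 8.79% × £10,140.00 = £951.51
Social Insurance: 6.2% × £12,140.00 = £752.68
Total withheld: £951.51 + £752.68 = £1,704.19
Net pay: £12,140.00 − £1,704.19 = £10,435.81

£10,435.81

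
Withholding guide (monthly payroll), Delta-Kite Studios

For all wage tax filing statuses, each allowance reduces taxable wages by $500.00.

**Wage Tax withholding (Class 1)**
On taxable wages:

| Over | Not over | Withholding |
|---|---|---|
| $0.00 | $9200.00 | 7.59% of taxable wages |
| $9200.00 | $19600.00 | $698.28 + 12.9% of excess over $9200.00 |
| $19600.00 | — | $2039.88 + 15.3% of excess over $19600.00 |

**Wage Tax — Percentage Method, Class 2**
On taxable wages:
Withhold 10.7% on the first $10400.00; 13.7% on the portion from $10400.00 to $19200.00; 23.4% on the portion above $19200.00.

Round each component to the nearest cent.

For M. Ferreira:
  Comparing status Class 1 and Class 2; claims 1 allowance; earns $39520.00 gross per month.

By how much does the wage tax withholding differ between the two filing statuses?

Wage Tax (Class 1): taxable = $39520.00 − 1×$500.00 = $39020.00
  $2039.88 + 15.3% × ($39020.00 − $19600.00) = $2039.88 + 15.3% × $19420.00 = $5011.14
Wage Tax (Class 2): taxable = $39520.00 − 1×$500.00 = $39020.00
  $2318.40 + 23.4% × ($39020.00 − $19200.00) = $2318.40 + 23.4% × $19820.00 = $6956.28
Difference: |$5011.14 − $6956.28| = $1945.14 (higher under Class 2)

$1945.14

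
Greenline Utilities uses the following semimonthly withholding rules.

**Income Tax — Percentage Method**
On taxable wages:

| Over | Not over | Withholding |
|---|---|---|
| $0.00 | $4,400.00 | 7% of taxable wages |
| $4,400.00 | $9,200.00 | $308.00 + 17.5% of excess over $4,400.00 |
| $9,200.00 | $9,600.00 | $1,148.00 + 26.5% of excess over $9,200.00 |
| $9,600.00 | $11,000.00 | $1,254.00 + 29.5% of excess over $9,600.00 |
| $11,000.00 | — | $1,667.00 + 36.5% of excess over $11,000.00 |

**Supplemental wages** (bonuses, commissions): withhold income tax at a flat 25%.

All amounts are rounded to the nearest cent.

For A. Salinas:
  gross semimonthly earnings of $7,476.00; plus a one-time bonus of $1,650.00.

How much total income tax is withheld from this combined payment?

Income Tax: taxable = $7,476.00
  $308.00 + 17.5% × ($7,476.00 − $4,400.00) = $308.00 + 17.5% × $3,076.00 = $846.30
Supplemental (25% flat on bonus): 25% × $1,650.00 = $412.50
Total income tax: $846.30 + $412.50 = $1,258.80

$1,258.80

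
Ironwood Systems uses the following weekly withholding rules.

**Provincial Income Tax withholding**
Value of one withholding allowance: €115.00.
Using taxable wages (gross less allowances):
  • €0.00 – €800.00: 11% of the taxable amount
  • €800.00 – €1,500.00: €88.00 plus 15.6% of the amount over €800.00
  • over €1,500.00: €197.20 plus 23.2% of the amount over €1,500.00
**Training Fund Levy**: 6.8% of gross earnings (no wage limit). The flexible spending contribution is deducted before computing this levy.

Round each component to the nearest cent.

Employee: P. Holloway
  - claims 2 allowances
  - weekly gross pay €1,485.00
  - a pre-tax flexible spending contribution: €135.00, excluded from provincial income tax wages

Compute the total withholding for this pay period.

€229.72

Provincial Income Tax: taxable = €1,485.00 − €135.00 − 2×€115.00 = €1,120.00
  €88.00 + 15.6% × (€1,120.00 − €800.00) = €88.00 + 15.6% × €320.00 = €137.92
Training Fund Levy: 6.8% × €1,350.00 = €91.80
Total: €137.92 + €91.80 = €229.72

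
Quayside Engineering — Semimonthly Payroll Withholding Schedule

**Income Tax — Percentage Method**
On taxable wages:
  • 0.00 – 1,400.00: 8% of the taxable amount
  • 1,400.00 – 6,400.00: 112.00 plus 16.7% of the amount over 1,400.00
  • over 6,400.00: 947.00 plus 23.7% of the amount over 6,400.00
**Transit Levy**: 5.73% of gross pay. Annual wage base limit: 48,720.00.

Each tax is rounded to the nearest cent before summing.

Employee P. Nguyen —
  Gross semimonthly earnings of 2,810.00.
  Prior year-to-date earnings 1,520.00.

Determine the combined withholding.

Income Tax: taxable = 2,810.00
  112.00 + 16.7% × (2,810.00 − 1,400.00) = 112.00 + 16.7% × 1,410.00 = 347.47
Transit Levy: 5.73% × 2,810.00 = 161.01
Total: 347.47 + 161.01 = 508.48

508.48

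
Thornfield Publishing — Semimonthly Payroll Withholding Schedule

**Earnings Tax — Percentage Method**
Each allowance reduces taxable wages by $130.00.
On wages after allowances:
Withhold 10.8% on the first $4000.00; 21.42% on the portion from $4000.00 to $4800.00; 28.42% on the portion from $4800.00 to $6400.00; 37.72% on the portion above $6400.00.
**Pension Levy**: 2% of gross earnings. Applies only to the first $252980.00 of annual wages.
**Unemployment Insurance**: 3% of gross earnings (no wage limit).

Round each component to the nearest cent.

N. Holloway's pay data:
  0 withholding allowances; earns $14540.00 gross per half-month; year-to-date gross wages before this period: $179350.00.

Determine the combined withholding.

Earnings Tax: taxable = $14540.00
  $1058.08 + 37.72% × ($14540.00 − $6400.00) = $1058.08 + 37.72% × $8140.00 = $4128.49
Pension Levy: 2% × $14540.00 = $290.80
Unemployment Insurance: 3% × $14540.00 = $436.20
Total: $4128.49 + $290.80 + $436.20 = $4855.49

$4855.49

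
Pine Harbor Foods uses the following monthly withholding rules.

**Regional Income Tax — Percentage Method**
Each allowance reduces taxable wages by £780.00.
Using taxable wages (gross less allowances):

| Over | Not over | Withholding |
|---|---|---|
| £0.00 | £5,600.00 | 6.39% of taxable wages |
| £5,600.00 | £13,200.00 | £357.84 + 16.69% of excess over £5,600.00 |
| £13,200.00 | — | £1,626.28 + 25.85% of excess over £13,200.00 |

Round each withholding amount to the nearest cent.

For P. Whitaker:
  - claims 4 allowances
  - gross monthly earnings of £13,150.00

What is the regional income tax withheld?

Regional Income Tax: taxable = £13,150.00 − 4×£780.00 = £10,030.00
  £357.84 + 16.69% × (£10,030.00 − £5,600.00) = £357.84 + 16.69% × £4,430.00 = £1,097.21

£1,097.21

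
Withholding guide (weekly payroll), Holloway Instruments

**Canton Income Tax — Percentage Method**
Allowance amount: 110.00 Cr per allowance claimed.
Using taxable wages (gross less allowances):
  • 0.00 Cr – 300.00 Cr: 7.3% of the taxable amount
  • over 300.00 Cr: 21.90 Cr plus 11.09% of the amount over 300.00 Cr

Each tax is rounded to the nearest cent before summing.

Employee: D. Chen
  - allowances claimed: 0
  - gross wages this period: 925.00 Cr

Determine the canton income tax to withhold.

Canton Income Tax: taxable = 925.00 Cr
  21.90 Cr + 11.09% × (925.00 Cr − 300.00 Cr) = 21.90 Cr + 11.09% × 625.00 Cr = 91.21 Cr

91.21 Cr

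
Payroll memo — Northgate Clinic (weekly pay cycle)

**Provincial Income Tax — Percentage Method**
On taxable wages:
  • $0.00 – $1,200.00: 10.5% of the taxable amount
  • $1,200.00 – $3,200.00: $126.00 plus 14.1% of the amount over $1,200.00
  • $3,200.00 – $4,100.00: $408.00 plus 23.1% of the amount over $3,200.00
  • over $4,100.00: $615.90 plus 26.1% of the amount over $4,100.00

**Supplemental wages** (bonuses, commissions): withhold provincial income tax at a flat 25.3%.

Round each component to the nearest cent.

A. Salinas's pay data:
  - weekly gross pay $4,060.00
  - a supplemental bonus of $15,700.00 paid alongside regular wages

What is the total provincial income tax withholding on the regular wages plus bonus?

Provincial Income Tax: taxable = $4,060.00
  $408.00 + 23.1% × ($4,060.00 − $3,200.00) = $408.00 + 23.1% × $860.00 = $606.66
Supplemental (25.3% flat on bonus): 25.3% × $15,700.00 = $3,972.10
Total provincial income tax: $606.66 + $3,972.10 = $4,578.76

$4,578.76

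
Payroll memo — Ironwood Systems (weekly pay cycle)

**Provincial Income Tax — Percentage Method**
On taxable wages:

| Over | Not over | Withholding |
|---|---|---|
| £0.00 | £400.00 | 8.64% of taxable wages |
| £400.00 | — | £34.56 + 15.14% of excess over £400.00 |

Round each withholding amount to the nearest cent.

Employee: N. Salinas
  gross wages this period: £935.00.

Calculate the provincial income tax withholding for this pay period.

£115.56

Provincial Income Tax: taxable = £935.00
  £34.56 + 15.14% × (£935.00 − £400.00) = £34.56 + 15.14% × £535.00 = £115.56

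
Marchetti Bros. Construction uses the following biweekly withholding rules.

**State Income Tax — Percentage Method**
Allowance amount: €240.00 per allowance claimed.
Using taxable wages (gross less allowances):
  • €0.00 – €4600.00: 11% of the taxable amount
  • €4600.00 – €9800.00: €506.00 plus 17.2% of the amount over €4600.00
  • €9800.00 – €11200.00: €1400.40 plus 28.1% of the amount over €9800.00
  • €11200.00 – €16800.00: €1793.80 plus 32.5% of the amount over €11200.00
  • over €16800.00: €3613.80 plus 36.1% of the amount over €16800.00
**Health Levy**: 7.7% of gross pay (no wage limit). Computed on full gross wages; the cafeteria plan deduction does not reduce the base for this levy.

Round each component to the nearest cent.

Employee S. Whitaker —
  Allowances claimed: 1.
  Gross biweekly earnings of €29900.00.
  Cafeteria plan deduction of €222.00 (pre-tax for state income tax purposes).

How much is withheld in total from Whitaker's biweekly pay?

State Income Tax: taxable = €29900.00 − €222.00 − 1×€240.00 = €29438.00
  €3613.80 + 36.1% × (€29438.00 − €16800.00) = €3613.80 + 36.1% × €12638.00 = €8176.12
Health Levy: 7.7% × €29900.00 = €2302.30
Total: €8176.12 + €2302.30 = €10478.42

€10478.42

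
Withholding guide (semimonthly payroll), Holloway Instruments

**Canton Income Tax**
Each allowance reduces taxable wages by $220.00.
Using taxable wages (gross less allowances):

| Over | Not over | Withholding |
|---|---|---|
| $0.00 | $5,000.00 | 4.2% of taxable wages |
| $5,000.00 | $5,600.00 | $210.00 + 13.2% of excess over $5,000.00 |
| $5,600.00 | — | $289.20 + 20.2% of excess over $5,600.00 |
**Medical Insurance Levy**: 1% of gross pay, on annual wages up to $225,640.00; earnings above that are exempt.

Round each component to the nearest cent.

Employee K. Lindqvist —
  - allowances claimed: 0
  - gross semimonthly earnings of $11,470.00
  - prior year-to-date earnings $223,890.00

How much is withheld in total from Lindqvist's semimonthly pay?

Canton Income Tax: taxable = $11,470.00
  $289.20 + 20.2% × ($11,470.00 − $5,600.00) = $289.20 + 20.2% × $5,870.00 = $1,474.94
Medical Insurance Levy: cap $225,640.00 − YTD $223,890.00 = $1,750.00 subject; 1% × $1,750.00 = $17.50
Total: $1,474.94 + $17.50 = $1,492.44

$1,492.44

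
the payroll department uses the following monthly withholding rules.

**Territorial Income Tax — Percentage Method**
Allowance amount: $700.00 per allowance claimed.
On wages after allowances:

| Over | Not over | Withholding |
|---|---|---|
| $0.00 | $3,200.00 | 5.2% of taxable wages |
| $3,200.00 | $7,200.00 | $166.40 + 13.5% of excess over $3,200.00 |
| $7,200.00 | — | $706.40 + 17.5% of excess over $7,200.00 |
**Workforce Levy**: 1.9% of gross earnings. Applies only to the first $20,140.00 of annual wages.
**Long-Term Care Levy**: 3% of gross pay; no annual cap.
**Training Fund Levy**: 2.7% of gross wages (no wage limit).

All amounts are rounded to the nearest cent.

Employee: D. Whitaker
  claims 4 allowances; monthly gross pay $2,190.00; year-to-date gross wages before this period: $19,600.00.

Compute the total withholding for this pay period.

$135.09

Territorial Income Tax: taxable = $2,190.00 − 4×$700.00 = $-610.00
  Taxable ≤ 0 → $0.00
Workforce Levy: cap $20,140.00 − YTD $19,600.00 = $540.00 subject; 1.9% × $540.00 = $10.26
Long-Term Care Levy: 3% × $2,190.00 = $65.70
Training Fund Levy: 2.7% × $2,190.00 = $59.13
Total: $0.00 + $10.26 + $65.70 + $59.13 = $135.09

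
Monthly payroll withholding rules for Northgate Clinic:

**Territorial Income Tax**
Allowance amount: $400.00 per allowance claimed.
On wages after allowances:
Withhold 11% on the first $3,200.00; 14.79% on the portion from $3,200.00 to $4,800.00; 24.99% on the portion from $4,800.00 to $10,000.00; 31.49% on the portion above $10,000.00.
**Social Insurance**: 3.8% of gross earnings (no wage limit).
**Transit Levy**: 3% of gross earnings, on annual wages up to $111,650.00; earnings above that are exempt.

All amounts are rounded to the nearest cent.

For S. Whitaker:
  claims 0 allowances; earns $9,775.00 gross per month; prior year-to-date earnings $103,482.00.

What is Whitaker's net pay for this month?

$7,326.62

Territorial Income Tax: taxable = $9,775.00
  $588.64 + 24.99% × ($9,775.00 − $4,800.00) = $588.64 + 24.99% × $4,975.00 = $1,831.89
Social Insurance: 3.8% × $9,775.00 = $371.45
Transit Levy: cap $111,650.00 − YTD $103,482.00 = $8,168.00 subject; 3% × $8,168.00 = $245.04
Total withheld: $1,831.89 + $371.45 + $245.04 = $2,448.38
Net pay: $9,775.00 − $2,448.38 = $7,326.62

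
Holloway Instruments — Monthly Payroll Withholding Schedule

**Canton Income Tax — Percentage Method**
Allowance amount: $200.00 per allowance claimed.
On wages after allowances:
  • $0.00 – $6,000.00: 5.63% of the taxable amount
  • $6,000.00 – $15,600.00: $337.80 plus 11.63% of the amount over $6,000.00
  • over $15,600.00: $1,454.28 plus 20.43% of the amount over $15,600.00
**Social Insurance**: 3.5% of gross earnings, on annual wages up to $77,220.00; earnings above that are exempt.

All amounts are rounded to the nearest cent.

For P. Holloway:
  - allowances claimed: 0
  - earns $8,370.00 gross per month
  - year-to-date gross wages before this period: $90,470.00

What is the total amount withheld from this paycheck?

Canton Income Tax: taxable = $8,370.00
  $337.80 + 11.63% × ($8,370.00 − $6,000.00) = $337.80 + 11.63% × $2,370.00 = $613.43
Social Insurance: YTD $90,470.00 ≥ cap $77,220.00 → $0.00
Total: $613.43 + $0.00 = $613.43

$613.43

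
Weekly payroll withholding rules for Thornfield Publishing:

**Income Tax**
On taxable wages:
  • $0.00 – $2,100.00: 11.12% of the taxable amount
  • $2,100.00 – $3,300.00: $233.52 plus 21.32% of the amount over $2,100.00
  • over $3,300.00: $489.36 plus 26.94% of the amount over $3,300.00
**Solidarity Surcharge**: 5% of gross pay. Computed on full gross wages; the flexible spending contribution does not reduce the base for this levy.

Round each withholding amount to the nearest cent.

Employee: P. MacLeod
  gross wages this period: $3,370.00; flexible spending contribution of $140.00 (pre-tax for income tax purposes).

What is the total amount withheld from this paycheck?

Income Tax: taxable = $3,370.00 − $140.00 = $3,230.00
  $233.52 + 21.32% × ($3,230.00 − $2,100.00) = $233.52 + 21.32% × $1,130.00 = $474.44
Solidarity Surcharge: 5% × $3,370.00 = $168.50
Total: $474.44 + $168.50 = $642.94

$642.94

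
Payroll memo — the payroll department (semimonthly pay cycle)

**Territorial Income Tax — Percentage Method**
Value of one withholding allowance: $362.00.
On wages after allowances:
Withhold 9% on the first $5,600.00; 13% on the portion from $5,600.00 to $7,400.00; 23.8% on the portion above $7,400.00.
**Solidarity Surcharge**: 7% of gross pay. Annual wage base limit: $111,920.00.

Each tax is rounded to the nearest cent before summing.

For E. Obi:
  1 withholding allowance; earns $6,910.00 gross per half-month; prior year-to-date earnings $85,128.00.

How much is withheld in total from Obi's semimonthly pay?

$1,110.94

Territorial Income Tax: taxable = $6,910.00 − 1×$362.00 = $6,548.00
  $504.00 + 13% × ($6,548.00 − $5,600.00) = $504.00 + 13% × $948.00 = $627.24
Solidarity Surcharge: 7% × $6,910.00 = $483.70
Total: $627.24 + $483.70 = $1,110.94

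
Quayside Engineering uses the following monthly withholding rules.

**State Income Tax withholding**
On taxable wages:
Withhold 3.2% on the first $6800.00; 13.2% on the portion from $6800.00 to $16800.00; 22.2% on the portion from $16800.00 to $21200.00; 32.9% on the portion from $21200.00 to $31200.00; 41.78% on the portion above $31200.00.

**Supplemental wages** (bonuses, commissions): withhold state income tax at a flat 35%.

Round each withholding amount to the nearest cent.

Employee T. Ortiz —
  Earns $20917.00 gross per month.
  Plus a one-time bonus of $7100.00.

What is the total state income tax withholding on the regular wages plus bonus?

State Income Tax: taxable = $20917.00
  $1537.60 + 22.2% × ($20917.00 − $16800.00) = $1537.60 + 22.2% × $4117.00 = $2451.57
Supplemental (35% flat on bonus): 35% × $7100.00 = $2485.00
Total state income tax: $2451.57 + $2485.00 = $4936.57

$4936.57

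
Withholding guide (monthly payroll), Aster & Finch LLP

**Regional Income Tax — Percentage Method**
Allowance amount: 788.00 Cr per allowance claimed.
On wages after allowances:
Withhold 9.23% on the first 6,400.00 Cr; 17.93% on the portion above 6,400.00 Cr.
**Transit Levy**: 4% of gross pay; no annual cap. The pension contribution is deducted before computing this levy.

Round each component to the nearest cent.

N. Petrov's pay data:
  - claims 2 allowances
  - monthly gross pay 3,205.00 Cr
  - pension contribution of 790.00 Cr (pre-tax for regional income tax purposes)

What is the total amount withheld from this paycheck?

Regional Income Tax: taxable = 3,205.00 Cr − 790.00 Cr − 2×788.00 Cr = 839.00 Cr
  9.23% × 839.00 Cr = 77.44 Cr
Transit Levy: 4% × 2,415.00 Cr = 96.60 Cr
Total: 77.44 Cr + 96.60 Cr = 174.04 Cr

174.04 Cr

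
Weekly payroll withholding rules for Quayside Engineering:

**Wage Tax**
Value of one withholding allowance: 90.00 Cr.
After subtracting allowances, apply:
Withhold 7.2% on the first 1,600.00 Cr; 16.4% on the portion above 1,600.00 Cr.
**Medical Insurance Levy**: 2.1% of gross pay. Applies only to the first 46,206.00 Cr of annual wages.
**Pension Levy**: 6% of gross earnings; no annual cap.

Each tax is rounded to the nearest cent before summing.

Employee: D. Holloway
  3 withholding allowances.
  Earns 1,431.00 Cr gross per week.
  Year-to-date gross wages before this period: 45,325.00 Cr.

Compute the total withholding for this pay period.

Wage Tax: taxable = 1,431.00 Cr − 3×90.00 Cr = 1,161.00 Cr
  7.2% × 1,161.00 Cr = 83.59 Cr
Medical Insurance Levy: cap 46,206.00 Cr − YTD 45,325.00 Cr = 881.00 Cr subject; 2.1% × 881.00 Cr = 18.50 Cr
Pension Levy: 6% × 1,431.00 Cr = 85.86 Cr
Total: 83.59 Cr + 18.50 Cr + 85.86 Cr = 187.95 Cr

187.95 Cr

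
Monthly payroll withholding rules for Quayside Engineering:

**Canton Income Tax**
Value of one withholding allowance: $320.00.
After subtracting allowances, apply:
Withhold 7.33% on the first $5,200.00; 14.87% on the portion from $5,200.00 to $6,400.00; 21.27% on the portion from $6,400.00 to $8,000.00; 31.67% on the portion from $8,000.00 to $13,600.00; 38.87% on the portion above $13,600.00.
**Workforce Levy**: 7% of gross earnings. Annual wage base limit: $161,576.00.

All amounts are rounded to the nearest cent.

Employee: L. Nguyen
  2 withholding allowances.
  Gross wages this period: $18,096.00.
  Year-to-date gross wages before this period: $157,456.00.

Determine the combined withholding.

Canton Income Tax: taxable = $18,096.00 − 2×$320.00 = $17,456.00
  $2,673.44 + 38.87% × ($17,456.00 − $13,600.00) = $2,673.44 + 38.87% × $3,856.00 = $4,172.27
Workforce Levy: cap $161,576.00 − YTD $157,456.00 = $4,120.00 subject; 7% × $4,120.00 = $288.40
Total: $4,172.27 + $288.40 = $4,460.67

$4,460.67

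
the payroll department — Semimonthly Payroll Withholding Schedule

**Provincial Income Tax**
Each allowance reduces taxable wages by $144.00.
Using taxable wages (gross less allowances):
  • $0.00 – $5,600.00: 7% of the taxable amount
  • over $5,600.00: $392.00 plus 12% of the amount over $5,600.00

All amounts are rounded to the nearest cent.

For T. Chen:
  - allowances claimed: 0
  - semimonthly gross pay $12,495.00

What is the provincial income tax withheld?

Provincial Income Tax: taxable = $12,495.00
  $392.00 + 12% × ($12,495.00 − $5,600.00) = $392.00 + 12% × $6,895.00 = $1,219.40

$1,219.40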